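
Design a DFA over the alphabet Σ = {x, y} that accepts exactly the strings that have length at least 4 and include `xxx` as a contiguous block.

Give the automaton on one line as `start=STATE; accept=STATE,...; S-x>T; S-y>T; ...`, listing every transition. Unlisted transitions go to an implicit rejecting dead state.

start=A; accept=H; A-x>B; A-y>C; B-x>D; B-y>C; C-x>E; C-y>C; D-x>F; D-y>C; E-x>G; E-y>C; F-x>H; F-y>H; G-x>H; G-y>C; H-x>H; H-y>H

Handle the two conditions separately and then intersect. The first has 6 states tracking the input length, saturating at 5; the second has 4 states tracking whether and how much of `xxx` has been seen. A product state is a pair (one from each), accepting exactly when both do. After merging equivalent states the machine shrinks.
       x  y 
>  A   B  C 
   B   D  C 
   C   E  C 
   D   F  C 
   E   G  C 
   F   H  H 
   G   H  C 
 * H   H  H 
(> = start, * = accepting)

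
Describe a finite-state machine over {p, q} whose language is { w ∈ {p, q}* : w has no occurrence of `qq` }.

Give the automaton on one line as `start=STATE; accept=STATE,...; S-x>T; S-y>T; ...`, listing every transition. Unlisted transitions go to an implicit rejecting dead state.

Track partial matches of the forbidden pattern `qq`. State C is a dead state reached once `qq` has occurred; every other state accepts. A means no part of `qq` is currently matched.
With 3 states:
       p  q 
>* A   A  B 
 * B   A  C 
   C   C  C 
(> = start, * = accepting)

start=A; accept=A,B; A-p>A; A-q>B; B-p>A; B-q>C; C-p>C; C-q>C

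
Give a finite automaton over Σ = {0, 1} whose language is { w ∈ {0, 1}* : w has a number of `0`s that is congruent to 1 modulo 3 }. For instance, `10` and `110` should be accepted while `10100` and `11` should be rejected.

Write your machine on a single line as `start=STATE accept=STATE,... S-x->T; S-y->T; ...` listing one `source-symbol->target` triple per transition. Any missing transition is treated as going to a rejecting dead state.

start=s0; accept=s1; s0-0->s1; s0-1->s0; s1-0->s2; s1-1->s1; s2-0->s0; s2-1->s2

Keep the running count of `0`s modulo 3: each `0` advances along the cycle s0 → s1 → s2 → s0 while other symbols loop. Accept at s1.
3 states suffice.
        0   1  
>  s0   s1  s0 
 * s1   s2  s1 
   s2   s0  s2 
(> = start, * = accepting)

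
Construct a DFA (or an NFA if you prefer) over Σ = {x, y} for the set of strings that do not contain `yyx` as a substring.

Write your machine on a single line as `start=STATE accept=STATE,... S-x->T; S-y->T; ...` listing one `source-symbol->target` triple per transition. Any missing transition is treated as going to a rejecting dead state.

start=q0; accept=q0,q1,q2; q0-x->q0; q0-y->q1; q1-x->q0; q1-y->q2; q2-x->q3; q2-y->q2; q3-x->q3; q3-y->q3

Track partial matches of the forbidden pattern `yyx`. State q3 is a dead state reached once `yyx` has occurred; every other state accepts. q0 means no part of `yyx` is currently matched.
A 4-state machine:
        x   y  
>* q0   q0  q1 
 * q1   q0  q2 
 * q2   q3  q2 
   q3   q3  q3 
(> = start, * = accepting)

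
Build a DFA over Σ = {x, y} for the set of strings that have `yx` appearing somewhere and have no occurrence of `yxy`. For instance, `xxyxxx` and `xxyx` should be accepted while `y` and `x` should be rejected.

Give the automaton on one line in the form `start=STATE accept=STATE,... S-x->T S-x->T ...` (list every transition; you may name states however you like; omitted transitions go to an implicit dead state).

Run two small machines in parallel and take their product. One (3 states) tracks whether and how much of `yx` has been seen; the other (4 states) tracks partial matches of the forbidden pattern `yxy`. Each combined state is a pair, one component from each; accept when both components accept.
6 states suffice.
        x   y  
>  q0   q0  q1 
   q1   q2  q1 
 * q2   q3  q4 
 * q3   q3  q5 
   q4   q4  q4 
 * q5   q2  q5 
(> = start, * = accepting)

start=q0 accept=q2,q3,q5 q0-x->q0 q0-y->q1 q1-x->q2 q1-y->q1 q2-x->q3 q2-y->q4 q3-x->q3 q3-y->q5 q4-x->q4 q4-y->q4 q5-x->q2 q5-y->q5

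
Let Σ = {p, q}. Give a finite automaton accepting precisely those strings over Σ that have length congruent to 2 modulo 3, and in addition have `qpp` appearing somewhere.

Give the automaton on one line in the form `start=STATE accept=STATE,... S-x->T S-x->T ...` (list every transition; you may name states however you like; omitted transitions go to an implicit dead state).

start=s0 accept=s11 s0-p->s1 s0-q->s2 s1-p->s3 s1-q->s4 s2-p->s5 s2-q->s4 s3-p->s0 s3-q->s6 s4-p->s7 s4-q->s6 s5-p->s8 s5-q->s6 s6-p->s9 s6-q->s2 s7-p->s10 s7-q->s2 s8-p->s10 s8-q->s10 s9-p->s11 s9-q->s4 s10-p->s11 s10-q->s11 s11-p->s8 s11-q->s8

Handle the two conditions separately and then intersect. One (3 states) tracks the input length modulo 3; the other (4 states) tracks whether and how much of `qpp` has been seen. Each combined state is a pair, one component from each; accept when both components accept.
With 12 states:
          p    q  
>  s0     s1   s2 
   s1     s3   s4 
   s2     s5   s4 
   s3     s0   s6 
   s4     s7   s6 
   s5     s8   s6 
   s6     s9   s2 
   s7    s10   s2 
   s8    s10  s10 
   s9    s11   s4 
   s10   s11  s11 
 * s11    s8   s8 
(> = start, * = accepting)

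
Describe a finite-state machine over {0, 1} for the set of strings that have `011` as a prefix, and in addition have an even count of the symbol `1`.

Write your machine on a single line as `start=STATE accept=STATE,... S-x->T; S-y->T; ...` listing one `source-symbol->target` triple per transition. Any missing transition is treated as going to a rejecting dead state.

Build one automaton per condition and run them in lockstep. One (5 states) tracks whether the input so far still matches the prefix `011`; the other (2 states) tracks the count of `1`s modulo 2. Each combined state is a pair, one component from each; accept when both components accept.
A 7-state machine:
        0   1  
>  q0   q1  q2 
   q1   q3  q4 
   q2   q2  q3 
   q3   q3  q2 
   q4   q2  q5 
 * q5   q5  q6 
   q6   q6  q5 
(> = start, * = accepting)

start=q0; accept=q5; q0-0->q1; q0-1->q2; q1-0->q3; q1-1->q4; q2-0->q2; q2-1->q3; q3-0->q3; q3-1->q2; q4-0->q2; q4-1->q5; q5-0->q5; q5-1->q6; q6-0->q6; q6-1->q5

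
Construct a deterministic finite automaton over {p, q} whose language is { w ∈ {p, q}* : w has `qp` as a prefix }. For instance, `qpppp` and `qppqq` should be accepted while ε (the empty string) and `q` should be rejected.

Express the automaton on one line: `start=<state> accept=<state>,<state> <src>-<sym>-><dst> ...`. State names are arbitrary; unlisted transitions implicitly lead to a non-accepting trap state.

start=S0 accept=S2 S0-p->S3 S0-q->S1 S1-p->S2 S1-q->S3 S2-p->S2 S2-q->S2 S3-p->S3 S3-q->S3

Walk along `qp` while the input agrees: from S0 take `q` to S1, and so on. Any deviation drops to the rejecting sink S3. Once S2 is reached the prefix is confirmed and every continuation is accepted.
A 4-state machine:
        p   q  
>  S0   S3  S1 
   S1   S2  S3 
 * S2   S2  S2 
   S3   S3  S3 
(> = start, * = accepting)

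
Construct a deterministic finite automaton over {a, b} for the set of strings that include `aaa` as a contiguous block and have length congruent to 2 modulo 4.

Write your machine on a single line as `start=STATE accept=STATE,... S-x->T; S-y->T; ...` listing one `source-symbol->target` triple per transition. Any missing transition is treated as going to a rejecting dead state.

Run two small machines in parallel and take their product. One (4 states) tracks whether and how much of `aaa` has been seen; the other (4 states) tracks the input length modulo 4. Each combined state is a pair, one component from each; accept when both components accept.
          a    b  
>  s0     s1   s2 
   s1     s3   s4 
   s2     s5   s4 
   s3     s6   s7 
   s4     s8   s7 
   s5     s9   s7 
   s6    s10  s10 
   s7    s11   s0 
   s8    s12   s0 
   s9    s10   s0 
   s10   s13  s13 
   s11   s14   s2 
   s12   s13   s2 
   s13   s15  s15 
   s14   s15   s4 
 * s15    s6   s6 
(> = start, * = accepting)

start=s0; accept=s15; s0-a->s1; s0-b->s2; s1-a->s3; s1-b->s4; s2-a->s5; s2-b->s4; s3-a->s6; s3-b->s7; s4-a->s8; s4-b->s7; s5-a->s9; s5-b->s7; s6-a->s10; s6-b->s10; s7-a->s11; s7-b->s0; s8-a->s12; s8-b->s0; s9-a->s10; s9-b->s0; s10-a->s13; s10-b->s13; s11-a->s14; s11-b->s2; s12-a->s13; s12-b->s2; s13-a->s15; s13-b->s15; s14-a->s15; s14-b->s4; s15-a->s6; s15-b->s6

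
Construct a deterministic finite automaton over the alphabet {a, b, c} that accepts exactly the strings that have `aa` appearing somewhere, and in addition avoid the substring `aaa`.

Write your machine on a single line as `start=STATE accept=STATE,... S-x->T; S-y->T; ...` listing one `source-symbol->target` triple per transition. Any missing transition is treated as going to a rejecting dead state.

start=q0; accept=q2,q4,q5; q0-a->q1; q0-b->q0; q0-c->q0; q1-a->q2; q1-b->q0; q1-c->q0; q2-a->q3; q2-b->q4; q2-c->q4; q3-a->q3; q3-b->q3; q3-c->q3; q4-a->q5; q4-b->q4; q4-c->q4; q5-a->q2; q5-b->q4; q5-c->q4

Run two small machines in parallel and take their product. The first has 3 states tracking whether and how much of `aa` has been seen; the second has 4 states tracking partial matches of the forbidden pattern `aaa`. A product state is a pair (one from each), accepting exactly when both do.
        a   b   c  
>  q0   q1  q0  q0 
   q1   q2  q0  q0 
 * q2   q3  q4  q4 
   q3   q3  q3  q3 
 * q4   q5  q4  q4 
 * q5   q2  q4  q4 
(> = start, * = accepting)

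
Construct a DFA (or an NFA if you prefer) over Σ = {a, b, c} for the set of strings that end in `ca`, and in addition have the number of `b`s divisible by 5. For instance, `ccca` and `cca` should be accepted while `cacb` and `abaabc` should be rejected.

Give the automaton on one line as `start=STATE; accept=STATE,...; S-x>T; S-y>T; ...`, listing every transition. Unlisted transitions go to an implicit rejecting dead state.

start=S0; accept=S4; S0-a>S0; S0-b>S1; S0-c>S2; S1-a>S1; S1-b>S3; S1-c>S1; S2-a>S4; S2-b>S1; S2-c>S2; S3-a>S3; S3-b>S5; S3-c>S3; S4-a>S0; S4-b>S1; S4-c>S2; S5-a>S5; S5-b>S6; S5-c>S5; S6-a>S6; S6-b>S0; S6-c>S6

Build one automaton per condition and run them in lockstep. One (3 states) tracks how much of the suffix `ca` has currently been matched; the other (5 states) tracks the count of `b`s modulo 5. Each combined state is a pair, one component from each; accept when both components accept. After merging equivalent states the machine shrinks.
A 7-state machine:
        a   b   c  
>  S0   S0  S1  S2 
   S1   S1  S3  S1 
   S2   S4  S1  S2 
   S3   S3  S5  S3 
 * S4   S0  S1  S2 
   S5   S5  S6  S5 
   S6   S6  S0  S6 
(> = start, * = accepting)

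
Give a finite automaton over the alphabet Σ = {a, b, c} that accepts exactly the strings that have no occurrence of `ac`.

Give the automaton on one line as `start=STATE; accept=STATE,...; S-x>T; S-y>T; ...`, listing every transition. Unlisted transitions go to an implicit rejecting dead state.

start=s0; accept=s0,s1; s0-a>s1; s0-b>s0; s0-c>s0; s1-a>s1; s1-b>s0; s1-c>s2; s2-a>s2; s2-b>s2; s2-c>s2

Track partial matches of the forbidden pattern `ac`. State s2 is a dead state reached once `ac` has occurred; every other state accepts. s0 means no part of `ac` is currently matched.
3 states suffice.
        a   b   c  
>* s0   s1  s0  s0 
 * s1   s1  s0  s2 
   s2   s2  s2  s2 
(> = start, * = accepting)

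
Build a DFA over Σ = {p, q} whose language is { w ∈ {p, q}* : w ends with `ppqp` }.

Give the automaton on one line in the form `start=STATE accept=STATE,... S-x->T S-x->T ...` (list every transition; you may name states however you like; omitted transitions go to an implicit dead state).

start=s0 accept=s4 s0-p->s1 s0-q->s0 s1-p->s2 s1-q->s0 s2-p->s2 s2-q->s3 s3-p->s4 s3-q->s0 s4-p->s2 s4-q->s0

Remember how much of `ppqp` the current input suffix matches. State s0 means no match yet; s1 means the last symbol is `p`; s2 means the last 2 symbols are `pp`; s3 means the last 3 symbols are `ppq`; s4 means the last 4 symbols are `ppqp`. Only s4 accepts. On a mismatch, fall back to the longest proper suffix that is still a prefix of `ppqp`.
A 5-state machine:
        p   q  
>  s0   s1  s0 
   s1   s2  s0 
   s2   s2  s3 
   s3   s4  s0 
 * s4   s2  s0 
(> = start, * = accepting)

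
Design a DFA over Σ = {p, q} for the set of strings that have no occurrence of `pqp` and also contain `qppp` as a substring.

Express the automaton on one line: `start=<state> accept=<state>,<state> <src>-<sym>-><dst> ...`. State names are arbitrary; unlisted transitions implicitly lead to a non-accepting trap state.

start=S0 accept=S9,S11,S12 S0-p->S1 S0-q->S2 S1-p->S1 S1-q->S3 S2-p->S4 S2-q->S2 S3-p->S5 S3-q->S2 S4-p->S6 S4-q->S3 S5-p->S7 S5-q->S8 S6-p->S9 S6-q->S3 S7-p->S10 S7-q->S8 S8-p->S5 S8-q->S8 S9-p->S9 S9-q->S11 S10-p->S10 S10-q->S10 S11-p->S10 S11-q->S12 S12-p->S9 S12-q->S12

Build one automaton per condition and run them in lockstep. One (4 states) tracks partial matches of the forbidden pattern `pqp`; the other (5 states) tracks whether and how much of `qppp` has been seen. Each combined state is a pair, one component from each; accept when both components accept.
A 13-state machine:
          p    q  
>  S0     S1   S2 
   S1     S1   S3 
   S2     S4   S2 
   S3     S5   S2 
   S4     S6   S3 
   S5     S7   S8 
   S6     S9   S3 
   S7    S10   S8 
   S8     S5   S8 
 * S9     S9  S11 
   S10   S10  S10 
 * S11   S10  S12 
 * S12    S9  S12 
(> = start, * = accepting)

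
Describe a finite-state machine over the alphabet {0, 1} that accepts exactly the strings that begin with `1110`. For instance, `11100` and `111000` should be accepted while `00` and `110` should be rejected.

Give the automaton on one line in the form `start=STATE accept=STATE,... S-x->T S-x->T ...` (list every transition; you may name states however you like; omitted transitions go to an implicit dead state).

start=q0 accept=q4 q0-0->q5 q0-1->q1 q1-0->q5 q1-1->q2 q2-0->q5 q2-1->q3 q3-0->q4 q3-1->q5 q4-0->q4 q4-1->q4 q5-0->q5 q5-1->q5

Check the first 4 symbols one by one: q0 through q3 record how many have matched `1110` so far; any wrong symbol goes to the dead state q5. After all 4 match we enter the accepting sink q4.
6 states suffice.
        0   1  
>  q0   q5  q1 
   q1   q5  q2 
   q2   q5  q3 
   q3   q4  q5 
 * q4   q4  q4 
   q5   q5  q5 
(> = start, * = accepting)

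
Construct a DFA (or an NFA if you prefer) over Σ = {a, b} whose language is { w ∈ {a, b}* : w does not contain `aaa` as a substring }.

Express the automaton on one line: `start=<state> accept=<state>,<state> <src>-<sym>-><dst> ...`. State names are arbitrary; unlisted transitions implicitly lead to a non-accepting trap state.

Track partial matches of the forbidden pattern `aaa`. State q3 is a dead state reached once `aaa` has occurred; every other state accepts. q0 means no part of `aaa` is currently matched.
4 states suffice.
        a   b  
>* q0   q1  q0 
 * q1   q2  q0 
 * q2   q3  q0 
   q3   q3  q3 
(> = start, * = accepting)

start=q0 accept=q0,q1,q2 q0-a->q1 q0-b->q0 q1-a->q2 q1-b->q0 q2-a->q3 q2-b->q0 q3-a->q3 q3-b->q3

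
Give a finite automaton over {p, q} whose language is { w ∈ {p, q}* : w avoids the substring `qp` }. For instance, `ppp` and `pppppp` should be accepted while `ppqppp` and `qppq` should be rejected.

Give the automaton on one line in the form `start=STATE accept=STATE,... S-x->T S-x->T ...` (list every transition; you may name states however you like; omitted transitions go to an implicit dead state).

This is the complement of 'contains `qp`'. Use the same substring-matching states — S0 through S2 holding how much of `qp` has just been matched — but flip the accepting set: everything except the trap S2 accepts.
        p   q  
>* S0   S0  S1 
 * S1   S2  S1 
   S2   S2  S2 
(> = start, * = accepting)

start=S0 accept=S0,S1 S0-p->S0 S0-q->S1 S1-p->S2 S1-q->S1 S2-p->S2 S2-q->S2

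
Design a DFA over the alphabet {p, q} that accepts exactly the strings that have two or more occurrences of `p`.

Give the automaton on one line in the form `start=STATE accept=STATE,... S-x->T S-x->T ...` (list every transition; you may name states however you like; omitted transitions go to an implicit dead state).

Count `p`s, saturating at 3: states s0 through s2 mean 0 through 2 `p`s seen; s3 means more than 2. Each `p` increments (capped at s3); other symbols loop. Accept from {s2, s3}.
4 states suffice.
        p   q  
>  s0   s1  s0 
   s1   s2  s1 
 * s2   s3  s2 
 * s3   s3  s3 
(> = start, * = accepting)

start=s0 accept=s2,s3 s0-p->s1 s0-q->s0 s1-p->s2 s1-q->s1 s2-p->s3 s2-q->s2 s3-p->s3 s3-q->s3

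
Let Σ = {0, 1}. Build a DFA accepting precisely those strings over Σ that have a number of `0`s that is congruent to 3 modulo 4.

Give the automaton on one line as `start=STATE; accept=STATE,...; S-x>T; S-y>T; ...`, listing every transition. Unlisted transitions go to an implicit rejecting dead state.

start=S0; accept=S3; S0-0>S1; S0-1>S0; S1-0>S2; S1-1>S1; S2-0>S3; S2-1>S2; S3-0>S0; S3-1>S3

The only thing that matters is how many `0`s have appeared, reduced mod 4. Use one state per residue: S0 for 0, …, S3 for 3. Reading `0` moves to the next residue; anything else stays put. S3 is accepting.
A 4-state machine:
        0   1  
>  S0   S1  S0 
   S1   S2  S1 
   S2   S3  S2 
 * S3   S0  S3 
(> = start, * = accepting)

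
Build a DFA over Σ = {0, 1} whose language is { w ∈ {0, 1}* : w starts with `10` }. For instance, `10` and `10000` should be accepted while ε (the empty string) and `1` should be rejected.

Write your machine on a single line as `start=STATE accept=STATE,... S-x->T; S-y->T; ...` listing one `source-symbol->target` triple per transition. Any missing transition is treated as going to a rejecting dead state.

Check the first 2 symbols one by one: S0 through S1 record how many have matched `10` so far; any wrong symbol goes to the dead state S3. After all 2 match we enter the accepting sink S2.
A 4-state machine:
        0   1  
>  S0   S3  S1 
   S1   S2  S3 
 * S2   S2  S2 
   S3   S3  S3 
(> = start, * = accepting)

start=S0; accept=S2; S0-0->S3; S0-1->S1; S1-0->S2; S1-1->S3; S2-0->S2; S2-1->S2; S3-0->S3; S3-1->S3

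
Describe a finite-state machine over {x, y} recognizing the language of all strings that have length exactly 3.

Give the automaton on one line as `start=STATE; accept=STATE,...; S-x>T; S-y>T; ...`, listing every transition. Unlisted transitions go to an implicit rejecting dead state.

We only need to distinguish lengths 0, 1, …, 3, and '>3'. Chain q0 → q1 → q2 → q3 → q4 on every symbol, with q4 looping. Accepting states: {q3}.
With 5 states:
        x   y  
>  q0   q1  q1 
   q1   q2  q2 
   q2   q3  q3 
 * q3   q4  q4 
   q4   q4  q4 
(> = start, * = accepting)

start=q0; accept=q3; q0-x>q1; q0-y>q1; q1-x>q2; q1-y>q2; q2-x>q3; q2-y>q3; q3-x>q4; q3-y>q4; q4-x>q4; q4-y>q4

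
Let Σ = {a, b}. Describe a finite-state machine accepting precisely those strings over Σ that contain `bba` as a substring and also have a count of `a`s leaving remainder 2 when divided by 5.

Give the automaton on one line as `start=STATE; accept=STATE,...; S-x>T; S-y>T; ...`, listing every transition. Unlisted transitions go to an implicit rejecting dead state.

start=q0; accept=q13; q0-a>q1; q0-b>q2; q1-a>q3; q1-b>q4; q2-a>q1; q2-b>q5; q3-a>q6; q3-b>q7; q4-a>q3; q4-b>q8; q5-a>q9; q5-b>q5; q6-a>q10; q6-b>q11; q7-a>q6; q7-b>q12; q8-a>q13; q8-b>q8; q9-a>q13; q9-b>q9; q10-a>q0; q10-b>q14; q11-a>q10; q11-b>q15; q12-a>q16; q12-b>q12; q13-a>q16; q13-b>q13; q14-a>q0; q14-b>q17; q15-a>q18; q15-b>q15; q16-a>q18; q16-b>q16; q17-a>q19; q17-b>q17; q18-a>q19; q18-b>q18; q19-a>q9; q19-b>q19

Build one automaton per condition and run them in lockstep. One (4 states) tracks whether and how much of `bba` has been seen; the other (5 states) tracks the count of `a`s modulo 5. Each combined state is a pair, one component from each; accept when both components accept.
With 20 states:
          a    b  
>  q0     q1   q2 
   q1     q3   q4 
   q2     q1   q5 
   q3     q6   q7 
   q4     q3   q8 
   q5     q9   q5 
   q6    q10  q11 
   q7     q6  q12 
   q8    q13   q8 
   q9    q13   q9 
   q10    q0  q14 
   q11   q10  q15 
   q12   q16  q12 
 * q13   q16  q13 
   q14    q0  q17 
   q15   q18  q15 
   q16   q18  q16 
   q17   q19  q17 
   q18   q19  q18 
   q19    q9  q19 
(> = start, * = accepting)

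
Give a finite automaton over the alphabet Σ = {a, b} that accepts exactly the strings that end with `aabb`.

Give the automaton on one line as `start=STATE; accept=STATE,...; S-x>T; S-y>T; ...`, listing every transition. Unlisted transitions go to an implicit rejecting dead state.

Let each state record the length of the longest suffix of the input read so far that is also a prefix of `aabb`. q1 means the last symbol is `a`; q2 means the last 2 symbols are `aa`; q3 means the last 3 symbols are `aab`; q4 means the last 4 symbols are `aabb`. Accept only at q4, where the string currently ends in `aabb`.
5 states suffice.
        a   b  
>  q0   q1  q0 
   q1   q2  q0 
   q2   q2  q3 
   q3   q1  q4 
 * q4   q1  q0 
(> = start, * = accepting)

start=q0; accept=q4; q0-a>q1; q0-b>q0; q1-a>q2; q1-b>q0; q2-a>q2; q2-b>q3; q3-a>q1; q3-b>q4; q4-a>q1; q4-b>q0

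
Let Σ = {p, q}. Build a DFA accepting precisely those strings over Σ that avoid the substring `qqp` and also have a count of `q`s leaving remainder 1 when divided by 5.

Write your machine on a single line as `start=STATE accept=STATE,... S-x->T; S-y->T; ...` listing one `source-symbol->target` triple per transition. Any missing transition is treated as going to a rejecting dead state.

Build one automaton per condition and run them in lockstep. One (4 states) tracks partial matches of the forbidden pattern `qqp`; the other (5 states) tracks the count of `q`s modulo 5. Each combined state is a pair, one component from each; accept when both components accept.
With 20 states:
       p  q 
>  A   A  B 
 * B   C  D 
 * C   C  E 
   D   F  G 
   E   H  G 
   F   F  I 
   G   I  J 
   H   H  K 
   I   I  L 
   J   L  M 
   K   N  J 
   L   L  O 
   M   O  P 
   N   N  Q 
   O   O  R 
 * P   R  D 
   Q   S  M 
   R   R  F 
   S   S  T 
   T   A  P 
(> = start, * = accepting)

start=A; accept=B,C,P; A-p->A; A-q->B; B-p->C; B-q->D; C-p->C; C-q->E; D-p->F; D-q->G; E-p->H; E-q->G; F-p->F; F-q->I; G-p->I; G-q->J; H-p->H; H-q->K; I-p->I; I-q->L; J-p->L; J-q->M; K-p->N; K-q->J; L-p->L; L-q->O; M-p->O; M-q->P; N-p->N; N-q->Q; O-p->O; O-q->R; P-p->R; P-q->D; Q-p->S; Q-q->M; R-p->R; R-q->F; S-p->S; S-q->T; T-p->A; T-q->P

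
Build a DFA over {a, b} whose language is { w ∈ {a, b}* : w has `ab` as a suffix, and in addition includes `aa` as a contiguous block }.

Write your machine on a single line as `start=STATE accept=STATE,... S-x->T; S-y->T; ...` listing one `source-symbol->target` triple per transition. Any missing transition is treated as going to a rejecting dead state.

start=s0; accept=s4; s0-a->s1; s0-b->s0; s1-a->s2; s1-b->s3; s2-a->s2; s2-b->s4; s3-a->s1; s3-b->s0; s4-a->s2; s4-b->s5; s5-a->s2; s5-b->s5

Handle the two conditions separately and then intersect. One (3 states) tracks how much of the suffix `ab` has currently been matched; the other (3 states) tracks whether and how much of `aa` has been seen. Each combined state is a pair, one component from each; accept when both components accept.
A 6-state machine:
        a   b  
>  s0   s1  s0 
   s1   s2  s3 
   s2   s2  s4 
   s3   s1  s0 
 * s4   s2  s5 
   s5   s2  s5 
(> = start, * = accepting)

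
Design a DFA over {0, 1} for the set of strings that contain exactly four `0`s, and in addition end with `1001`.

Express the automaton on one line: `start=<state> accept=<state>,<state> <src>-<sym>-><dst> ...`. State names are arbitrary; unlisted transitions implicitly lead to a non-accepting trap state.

Build one automaton per condition and run them in lockstep. The first has 6 states tracking the count of `0`s, saturating at 5; the second has 5 states tracking how much of the suffix `1001` has currently been matched. A product state is a pair (one from each), accepting exactly when both do. Minimizing collapses redundant product states.
        0   1  
>  q0   q1  q0 
   q1   q2  q1 
   q2   q3  q4 
   q3   q3  q3 
   q4   q5  q4 
   q5   q6  q3 
   q6   q3  q7 
 * q7   q3  q3 
(> = start, * = accepting)

start=q0 accept=q7 q0-0->q1 q0-1->q0 q1-0->q2 q1-1->q1 q2-0->q3 q2-1->q4 q3-0->q3 q3-1->q3 q4-0->q5 q4-1->q4 q5-0->q6 q5-1->q3 q6-0->q3 q6-1->q7 q7-0->q3 q7-1->q3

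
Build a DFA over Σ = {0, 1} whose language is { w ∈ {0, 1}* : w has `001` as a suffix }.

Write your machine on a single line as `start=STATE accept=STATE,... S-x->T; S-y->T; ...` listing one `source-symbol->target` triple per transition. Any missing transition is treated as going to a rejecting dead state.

start=q0; accept=q3; q0-0->q1; q0-1->q0; q1-0->q2; q1-1->q0; q2-0->q2; q2-1->q3; q3-0->q1; q3-1->q0

Let each state record the length of the longest suffix of the input read so far that is also a prefix of `001`. q1 means the last symbol is `0`; q2 means the last 2 symbols are `00`; q3 means the last 3 symbols are `001`. Accept only at q3, where the string currently ends in `001`.
4 states suffice.
        0   1  
>  q0   q1  q0 
   q1   q2  q0 
   q2   q2  q3 
 * q3   q1  q0 
(> = start, * = accepting)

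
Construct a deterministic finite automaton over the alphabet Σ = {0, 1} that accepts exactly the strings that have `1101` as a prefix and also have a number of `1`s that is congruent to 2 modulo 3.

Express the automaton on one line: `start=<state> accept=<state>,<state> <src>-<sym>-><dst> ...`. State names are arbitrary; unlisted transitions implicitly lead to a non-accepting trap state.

Build one automaton per condition and run them in lockstep. The first has 6 states tracking whether the input so far still matches the prefix `1101`; the second has 3 states tracking the count of `1`s modulo 3. A product state is a pair (one from each), accepting exactly when both do. Minimizing collapses redundant product states.
An 8-state machine:
        0   1  
>  q0   q1  q2 
   q1   q1  q1 
   q2   q1  q3 
   q3   q4  q1 
   q4   q1  q5 
   q5   q5  q6 
   q6   q6  q7 
 * q7   q7  q5 
(> = start, * = accepting)

start=q0 accept=q7 q0-0->q1 q0-1->q2 q1-0->q1 q1-1->q1 q2-0->q1 q2-1->q3 q3-0->q4 q3-1->q1 q4-0->q1 q4-1->q5 q5-0->q5 q5-1->q6 q6-0->q6 q6-1->q7 q7-0->q7 q7-1->q5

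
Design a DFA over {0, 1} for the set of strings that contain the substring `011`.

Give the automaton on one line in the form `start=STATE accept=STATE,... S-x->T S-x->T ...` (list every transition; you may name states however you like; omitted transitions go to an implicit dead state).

Track how much of `011` has been matched so far: state s0 is no progress, s3 is the absorbing accept state reached once `011` has occurred. Intermediate states record partial matches; on a mismatch, fall back to the longest reusable overlap.
With 4 states:
        0   1  
>  s0   s1  s0 
   s1   s1  s2 
   s2   s1  s3 
 * s3   s3  s3 
(> = start, * = accepting)

start=s0 accept=s3 s0-0->s1 s0-1->s0 s1-0->s1 s1-1->s2 s2-0->s1 s2-1->s3 s3-0->s3 s3-1->s3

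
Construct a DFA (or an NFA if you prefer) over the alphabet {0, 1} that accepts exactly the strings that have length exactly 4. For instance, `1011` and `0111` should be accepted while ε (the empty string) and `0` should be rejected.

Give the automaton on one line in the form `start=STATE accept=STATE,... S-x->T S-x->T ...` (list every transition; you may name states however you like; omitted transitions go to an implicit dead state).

start=A accept=E A-0->B A-1->B B-0->C B-1->C C-0->D C-1->D D-0->E D-1->E E-0->F E-1->F F-0->F F-1->F

Count input length up to 5: every symbol moves from A toward F, which means 'more than 4' and absorbs. Accept from {E}.
6 states suffice.
       0  1 
>  A   B  B 
   B   C  C 
   C   D  D 
   D   E  E 
 * E   F  F 
   F   F  F 
(> = start, * = accepting)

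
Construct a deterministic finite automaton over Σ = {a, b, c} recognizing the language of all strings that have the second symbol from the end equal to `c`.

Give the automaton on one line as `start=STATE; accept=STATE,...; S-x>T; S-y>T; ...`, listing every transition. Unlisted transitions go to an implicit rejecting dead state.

start=q0; accept=q10,q11,q12; q0-a>q1; q0-b>q2; q0-c>q3; q1-a>q4; q1-b>q5; q1-c>q6; q2-a>q7; q2-b>q8; q2-c>q9; q3-a>q10; q3-b>q11; q3-c>q12; q4-a>q4; q4-b>q5; q4-c>q6; q5-a>q7; q5-b>q8; q5-c>q9; q6-a>q10; q6-b>q11; q6-c>q12; q7-a>q4; q7-b>q5; q7-c>q6; q8-a>q7; q8-b>q8; q8-c>q9; q9-a>q10; q9-b>q11; q9-c>q12; q10-a>q4; q10-b>q5; q10-c>q6; q11-a>q7; q11-b>q8; q11-c>q9; q12-a>q10; q12-b>q11; q12-c>q12

Because acceptance depends on a position counted from the end, the machine has to buffer the most recent 2 symbols. Make each state the string of the last up-to-2 symbols read; on input `x` shift the window left and append `x`. Accept when the buffered window has length 2 and begins with `c`.
13 states suffice.
          a    b    c  
>  q0     q1   q2   q3 
   q1     q4   q5   q6 
   q2     q7   q8   q9 
   q3    q10  q11  q12 
   q4     q4   q5   q6 
   q5     q7   q8   q9 
   q6    q10  q11  q12 
   q7     q4   q5   q6 
   q8     q7   q8   q9 
   q9    q10  q11  q12 
 * q10    q4   q5   q6 
 * q11    q7   q8   q9 
 * q12   q10  q11  q12 
(> = start, * = accepting)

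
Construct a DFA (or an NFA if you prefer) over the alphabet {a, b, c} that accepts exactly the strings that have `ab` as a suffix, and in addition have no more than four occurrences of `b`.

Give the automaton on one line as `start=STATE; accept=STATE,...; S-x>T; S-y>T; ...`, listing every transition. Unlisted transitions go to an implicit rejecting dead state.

Run two small machines in parallel and take their product. The first has 3 states tracking how much of the suffix `ab` has currently been matched; the second has 6 states tracking the count of `b`s, saturating at 5. A product state is a pair (one from each), accepting exactly when both do.
A 17-state machine:
          a    b    c  
>  q0     q1   q2   q0 
   q1     q1   q3   q0 
   q2     q4   q5   q2 
 * q3     q4   q5   q2 
   q4     q4   q6   q2 
   q5     q7   q8   q5 
 * q6     q7   q8   q5 
   q7     q7   q9   q5 
   q8    q10  q11   q8 
 * q9    q10  q11   q8 
   q10   q10  q12   q8 
   q11   q13  q14  q11 
 * q12   q13  q14  q11 
   q13   q13  q15  q11 
   q14   q16  q14  q14 
   q15   q16  q14  q14 
   q16   q16  q15  q14 
(> = start, * = accepting)

start=q0; accept=q3,q6,q9,q12; q0-a>q1; q0-b>q2; q0-c>q0; q1-a>q1; q1-b>q3; q1-c>q0; q2-a>q4; q2-b>q5; q2-c>q2; q3-a>q4; q3-b>q5; q3-c>q2; q4-a>q4; q4-b>q6; q4-c>q2; q5-a>q7; q5-b>q8; q5-c>q5; q6-a>q7; q6-b>q8; q6-c>q5; q7-a>q7; q7-b>q9; q7-c>q5; q8-a>q10; q8-b>q11; q8-c>q8; q9-a>q10; q9-b>q11; q9-c>q8; q10-a>q10; q10-b>q12; q10-c>q8; q11-a>q13; q11-b>q14; q11-c>q11; q12-a>q13; q12-b>q14; q12-c>q11; q13-a>q13; q13-b>q15; q13-c>q11; q14-a>q16; q14-b>q14; q14-c>q14; q15-a>q16; q15-b>q14; q15-c>q14; q16-a>q16; q16-b>q15; q16-c>q14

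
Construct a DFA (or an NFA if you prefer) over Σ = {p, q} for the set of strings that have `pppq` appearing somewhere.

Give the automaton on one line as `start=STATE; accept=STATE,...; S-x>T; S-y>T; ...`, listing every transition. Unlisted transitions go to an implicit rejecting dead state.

Track how much of `pppq` has been matched so far: state s0 is no progress, s4 is the absorbing accept state reached once `pppq` has occurred. Intermediate states record partial matches; on a mismatch, fall back to the longest reusable overlap.
A 5-state machine:
        p   q  
>  s0   s1  s0 
   s1   s2  s0 
   s2   s3  s0 
   s3   s3  s4 
 * s4   s4  s4 
(> = start, * = accepting)

start=s0; accept=s4; s0-p>s1; s0-q>s0; s1-p>s2; s1-q>s0; s2-p>s3; s2-q>s0; s3-p>s3; s3-q>s4; s4-p>s4; s4-q>s4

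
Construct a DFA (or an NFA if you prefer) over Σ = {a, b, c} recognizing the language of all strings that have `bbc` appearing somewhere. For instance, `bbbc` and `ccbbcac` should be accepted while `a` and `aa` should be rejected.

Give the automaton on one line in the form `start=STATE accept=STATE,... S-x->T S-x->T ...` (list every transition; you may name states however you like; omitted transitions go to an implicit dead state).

States q0..q2 record the length of the longest prefix of `bbc` that matches the current input suffix. Reaching q3 means `bbc` has been seen, and we stay there forever. Accept from q3.
4 states suffice.
        a   b   c  
>  q0   q0  q1  q0 
   q1   q0  q2  q0 
   q2   q0  q2  q3 
 * q3   q3  q3  q3 
(> = start, * = accepting)

start=q0 accept=q3 q0-a->q0 q0-b->q1 q0-c->q0 q1-a->q0 q1-b->q2 q1-c->q0 q2-a->q0 q2-b->q2 q2-c->q3 q3-a->q3 q3-b->q3 q3-c->q3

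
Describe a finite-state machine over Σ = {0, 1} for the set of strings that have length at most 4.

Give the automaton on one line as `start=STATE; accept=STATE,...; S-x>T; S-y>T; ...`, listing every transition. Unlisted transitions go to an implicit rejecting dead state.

We only need to distinguish lengths 0, 1, …, 4, and '>4'. Chain s0 → s1 → s2 → s3 → s4 → s5 on every symbol, with s5 looping. Accepting states: {s0, s1, s2, s3, s4}.
        0   1  
>* s0   s1  s1 
 * s1   s2  s2 
 * s2   s3  s3 
 * s3   s4  s4 
 * s4   s5  s5 
   s5   s5  s5 
(> = start, * = accepting)

start=s0; accept=s0,s1,s2,s3,s4; s0-0>s1; s0-1>s1; s1-0>s2; s1-1>s2; s2-0>s3; s2-1>s3; s3-0>s4; s3-1>s4; s4-0>s5; s4-1>s5; s5-0>s5; s5-1>s5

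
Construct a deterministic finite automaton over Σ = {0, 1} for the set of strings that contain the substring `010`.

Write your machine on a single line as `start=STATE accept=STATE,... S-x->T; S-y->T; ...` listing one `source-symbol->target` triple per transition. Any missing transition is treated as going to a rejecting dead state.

States S0..S2 record the length of the longest prefix of `010` that matches the current input suffix. Reaching S3 means `010` has been seen, and we stay there forever. Accept from S3.
With 4 states:
        0   1  
>  S0   S1  S0 
   S1   S1  S2 
   S2   S3  S0 
 * S3   S3  S3 
(> = start, * = accepting)

start=S0; accept=S3; S0-0->S1; S0-1->S0; S1-0->S1; S1-1->S2; S2-0->S3; S2-1->S0; S3-0->S3; S3-1->S3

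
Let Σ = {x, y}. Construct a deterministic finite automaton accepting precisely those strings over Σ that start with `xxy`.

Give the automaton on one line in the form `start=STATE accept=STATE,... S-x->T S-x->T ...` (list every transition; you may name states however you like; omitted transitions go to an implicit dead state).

start=s0 accept=s3 s0-x->s1 s0-y->s4 s1-x->s2 s1-y->s4 s2-x->s4 s2-y->s3 s3-x->s3 s3-y->s3 s4-x->s4 s4-y->s4

Walk along `xxy` while the input agrees: from s0 take `x` to s1, and so on. Any deviation drops to the rejecting sink s4. Once s3 is reached the prefix is confirmed and every continuation is accepted.
5 states suffice.
        x   y  
>  s0   s1  s4 
   s1   s2  s4 
   s2   s4  s3 
 * s3   s3  s3 
   s4   s4  s4 
(> = start, * = accepting)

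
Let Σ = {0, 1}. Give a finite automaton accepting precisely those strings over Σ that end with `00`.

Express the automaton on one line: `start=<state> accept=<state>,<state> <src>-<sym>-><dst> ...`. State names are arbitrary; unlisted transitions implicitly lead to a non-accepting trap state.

start=s0 accept=s2 s0-0->s1 s0-1->s0 s1-0->s2 s1-1->s0 s2-0->s2 s2-1->s0

Let each state record the length of the longest suffix of the input read so far that is also a prefix of `00`. s1 means the last symbol is `0`; s2 means the last 2 symbols are `00`. Accept only at s2, where the string currently ends in `00`.
        0   1  
>  s0   s1  s0 
   s1   s2  s0 
 * s2   s2  s0 
(> = start, * = accepting)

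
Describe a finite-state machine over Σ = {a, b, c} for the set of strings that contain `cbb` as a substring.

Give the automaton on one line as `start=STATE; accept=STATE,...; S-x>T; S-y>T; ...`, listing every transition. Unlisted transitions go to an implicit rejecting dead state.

Track how much of `cbb` has been matched so far: state q0 is no progress, q3 is the absorbing accept state reached once `cbb` has occurred. Intermediate states record partial matches; on a mismatch, fall back to the longest reusable overlap.
A 4-state machine:
        a   b   c  
>  q0   q0  q0  q1 
   q1   q0  q2  q1 
   q2   q0  q3  q1 
 * q3   q3  q3  q3 
(> = start, * = accepting)

start=q0; accept=q3; q0-a>q0; q0-b>q0; q0-c>q1; q1-a>q0; q1-b>q2; q1-c>q1; q2-a>q0; q2-b>q3; q2-c>q1; q3-a>q3; q3-b>q3; q3-c>q3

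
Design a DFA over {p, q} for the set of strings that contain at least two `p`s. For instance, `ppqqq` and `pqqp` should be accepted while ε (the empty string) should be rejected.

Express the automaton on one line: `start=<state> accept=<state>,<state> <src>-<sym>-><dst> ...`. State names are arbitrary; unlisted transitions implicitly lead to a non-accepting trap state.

start=A accept=C,D A-p->B A-q->A B-p->C B-q->B C-p->D C-q->C D-p->D D-q->D

Count `p`s, saturating at 3: states A through C mean 0 through 2 `p`s seen; D means more than 2. Each `p` increments (capped at D); other symbols loop. Accept from {C, D}.
       p  q 
>  A   B  A 
   B   C  B 
 * C   D  C 
 * D   D  D 
(> = start, * = accepting)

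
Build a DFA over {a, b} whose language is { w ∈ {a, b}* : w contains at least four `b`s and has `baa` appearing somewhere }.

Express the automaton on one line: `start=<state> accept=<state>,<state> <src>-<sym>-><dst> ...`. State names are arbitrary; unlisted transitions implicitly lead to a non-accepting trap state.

Build one automaton per condition and run them in lockstep. The first has 6 states tracking the count of `b`s, saturating at 5; the second has 4 states tracking whether and how much of `baa` has been seen. A product state is a pair (one from each), accepting exactly when both do.
16 states suffice.
          a    b  
>  q0     q0   q1 
   q1     q2   q3 
   q2     q4   q3 
   q3     q5   q6 
   q4     q4   q7 
   q5     q7   q6 
   q6     q8   q9 
   q7     q7  q10 
   q8    q10   q9 
   q9    q11  q12 
   q10   q10  q13 
   q11   q13  q12 
   q12   q14  q12 
 * q13   q13  q15 
   q14   q15  q12 
 * q15   q15  q15 
(> = start, * = accepting)

start=q0 accept=q13,q15 q0-a->q0 q0-b->q1 q1-a->q2 q1-b->q3 q2-a->q4 q2-b->q3 q3-a->q5 q3-b->q6 q4-a->q4 q4-b->q7 q5-a->q7 q5-b->q6 q6-a->q8 q6-b->q9 q7-a->q7 q7-b->q10 q8-a->q10 q8-b->q9 q9-a->q11 q9-b->q12 q10-a->q10 q10-b->q13 q11-a->q13 q11-b->q12 q12-a->q14 q12-b->q12 q13-a->q13 q13-b->q15 q14-a->q15 q14-b->q12 q15-a->q15 q15-b->q15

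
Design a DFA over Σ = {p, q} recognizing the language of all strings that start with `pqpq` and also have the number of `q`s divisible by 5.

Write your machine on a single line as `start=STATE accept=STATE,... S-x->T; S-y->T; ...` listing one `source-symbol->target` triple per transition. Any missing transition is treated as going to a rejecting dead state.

start=s0; accept=s12; s0-p->s1; s0-q->s2; s1-p->s3; s1-q->s4; s2-p->s2; s2-q->s5; s3-p->s3; s3-q->s2; s4-p->s6; s4-q->s5; s5-p->s5; s5-q->s7; s6-p->s2; s6-q->s8; s7-p->s7; s7-q->s9; s8-p->s8; s8-q->s10; s9-p->s9; s9-q->s3; s10-p->s10; s10-q->s11; s11-p->s11; s11-q->s12; s12-p->s12; s12-q->s13; s13-p->s13; s13-q->s8

Build one automaton per condition and run them in lockstep. The first has 6 states tracking whether the input so far still matches the prefix `pqpq`; the second has 5 states tracking the count of `q`s modulo 5. A product state is a pair (one from each), accepting exactly when both do.
With 14 states:
          p    q  
>  s0     s1   s2 
   s1     s3   s4 
   s2     s2   s5 
   s3     s3   s2 
   s4     s6   s5 
   s5     s5   s7 
   s6     s2   s8 
   s7     s7   s9 
   s8     s8  s10 
   s9     s9   s3 
   s10   s10  s11 
   s11   s11  s12 
 * s12   s12  s13 
   s13   s13   s8 
(> = start, * = accepting)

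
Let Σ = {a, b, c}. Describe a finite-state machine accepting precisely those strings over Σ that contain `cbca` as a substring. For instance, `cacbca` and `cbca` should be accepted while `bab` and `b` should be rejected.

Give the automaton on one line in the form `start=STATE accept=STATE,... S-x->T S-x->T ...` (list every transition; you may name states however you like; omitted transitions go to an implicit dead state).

Track how much of `cbca` has been matched so far: state q0 is no progress, q4 is the absorbing accept state reached once `cbca` has occurred. Intermediate states record partial matches; on a mismatch, fall back to the longest reusable overlap.
A 5-state machine:
        a   b   c  
>  q0   q0  q0  q1 
   q1   q0  q2  q1 
   q2   q0  q0  q3 
   q3   q4  q2  q1 
 * q4   q4  q4  q4 
(> = start, * = accepting)

start=q0 accept=q4 q0-a->q0 q0-b->q0 q0-c->q1 q1-a->q0 q1-b->q2 q1-c->q1 q2-a->q0 q2-b->q0 q2-c->q3 q3-a->q4 q3-b->q2 q3-c->q1 q4-a->q4 q4-b->q4 q4-c->q4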